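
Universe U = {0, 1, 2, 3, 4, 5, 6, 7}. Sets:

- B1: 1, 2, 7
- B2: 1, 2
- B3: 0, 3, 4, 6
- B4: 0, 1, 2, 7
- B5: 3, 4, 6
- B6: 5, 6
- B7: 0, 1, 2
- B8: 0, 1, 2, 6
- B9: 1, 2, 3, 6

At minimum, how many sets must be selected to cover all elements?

3

B1, B3, B6 together cover {0, 1, 2, 3, 4, 5, 6, 7} — every element.
No 2 of the 9 sets cover everything (all 36 pairs fall short), so 3 is minimum.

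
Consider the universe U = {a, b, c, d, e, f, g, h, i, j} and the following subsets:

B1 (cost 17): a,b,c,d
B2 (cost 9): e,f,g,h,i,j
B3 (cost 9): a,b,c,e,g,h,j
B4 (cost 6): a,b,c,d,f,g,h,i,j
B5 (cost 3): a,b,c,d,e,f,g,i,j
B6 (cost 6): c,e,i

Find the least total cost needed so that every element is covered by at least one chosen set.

B4, B5 cover every element at cost 6 + 3 = 9.
Any cover uses at least 2 sets; among all covering selections none totals below 9.

9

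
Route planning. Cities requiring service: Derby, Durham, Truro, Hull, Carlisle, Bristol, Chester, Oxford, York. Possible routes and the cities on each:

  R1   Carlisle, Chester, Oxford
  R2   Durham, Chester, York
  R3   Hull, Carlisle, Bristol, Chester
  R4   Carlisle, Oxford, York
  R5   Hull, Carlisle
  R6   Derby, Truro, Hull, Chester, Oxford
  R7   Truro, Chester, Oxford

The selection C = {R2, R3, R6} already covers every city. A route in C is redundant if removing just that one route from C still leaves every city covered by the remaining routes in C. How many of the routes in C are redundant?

Drop R2: Durham, York uncovered — not redundant.
Drop R3: Carlisle, Bristol uncovered — not redundant.
Drop R6: Derby, Truro, Oxford uncovered — not redundant.
None of the routes in C is redundant.

0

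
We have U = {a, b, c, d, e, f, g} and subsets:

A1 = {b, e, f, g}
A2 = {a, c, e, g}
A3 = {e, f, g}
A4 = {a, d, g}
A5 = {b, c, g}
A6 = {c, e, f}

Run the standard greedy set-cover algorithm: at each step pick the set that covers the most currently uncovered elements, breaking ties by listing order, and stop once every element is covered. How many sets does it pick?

3

Pick 1: A1 covers 4 new elements (b, e, f, g).
Pick 2: A2 covers 2 new elements (a, c).
Pick 3: A4 covers 1 new elements (d).
Greedy uses 3 sets.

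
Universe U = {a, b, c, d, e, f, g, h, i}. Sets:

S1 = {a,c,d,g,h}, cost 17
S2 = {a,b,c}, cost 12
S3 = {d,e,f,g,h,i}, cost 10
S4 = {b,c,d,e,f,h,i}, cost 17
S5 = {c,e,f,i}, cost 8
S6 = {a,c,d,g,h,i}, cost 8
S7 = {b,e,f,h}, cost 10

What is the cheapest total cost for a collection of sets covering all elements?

18

S6, S7 cover every element at cost 8 + 10 = 18.
Any cover uses at least 2 sets; among all covering selections none totals below 18.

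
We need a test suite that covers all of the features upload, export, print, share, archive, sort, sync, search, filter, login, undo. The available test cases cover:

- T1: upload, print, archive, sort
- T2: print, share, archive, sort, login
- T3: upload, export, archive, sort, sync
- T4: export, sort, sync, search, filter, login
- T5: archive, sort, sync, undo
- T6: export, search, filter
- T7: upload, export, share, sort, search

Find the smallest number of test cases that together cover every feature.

4

T1, T2, T4, T5 together cover {upload, export, print, share, archive, sort, sync, search, filter, login, undo} — every feature.
No 3 of the 7 test cases cover everything (all 35 triples fall short), so 4 is minimum.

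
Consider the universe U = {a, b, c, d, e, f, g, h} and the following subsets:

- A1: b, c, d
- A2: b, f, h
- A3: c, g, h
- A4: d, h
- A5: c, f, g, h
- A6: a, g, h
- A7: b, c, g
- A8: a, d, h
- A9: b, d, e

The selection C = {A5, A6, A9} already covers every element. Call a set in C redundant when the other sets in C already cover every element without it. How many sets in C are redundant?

0

Drop A5: c, f uncovered — not redundant.
Drop A6: a uncovered — not redundant.
Drop A9: b, d, e uncovered — not redundant.
None of the sets in C is redundant.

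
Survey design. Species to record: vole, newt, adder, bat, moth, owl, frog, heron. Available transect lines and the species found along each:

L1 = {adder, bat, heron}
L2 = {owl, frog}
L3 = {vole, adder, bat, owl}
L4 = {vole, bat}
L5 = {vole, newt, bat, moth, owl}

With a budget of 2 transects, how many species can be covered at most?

Choosing L1, L5 covers {vole, newt, adder, bat, moth, owl, heron} — 7 species.
No choice of 2 transects does better; here frog is left uncovered.

7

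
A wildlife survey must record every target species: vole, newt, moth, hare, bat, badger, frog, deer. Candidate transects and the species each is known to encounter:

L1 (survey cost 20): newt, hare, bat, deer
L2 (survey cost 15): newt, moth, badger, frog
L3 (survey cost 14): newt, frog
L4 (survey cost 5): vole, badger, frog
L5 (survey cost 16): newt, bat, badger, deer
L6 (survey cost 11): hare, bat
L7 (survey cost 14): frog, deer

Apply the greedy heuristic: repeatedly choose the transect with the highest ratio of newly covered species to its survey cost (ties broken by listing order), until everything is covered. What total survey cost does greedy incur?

40

Pick 1: L4 adds 3 new (vole, badger, frog) at survey cost 5 (ratio 3/5).
Pick 2: L1 adds 4 new (newt, hare, bat, deer) at survey cost 20 (ratio 4/20).
Pick 3: L2 adds 1 new (moth) at survey cost 15 (ratio 1/15).
Greedy total survey cost: 5 + 20 + 15 = 40.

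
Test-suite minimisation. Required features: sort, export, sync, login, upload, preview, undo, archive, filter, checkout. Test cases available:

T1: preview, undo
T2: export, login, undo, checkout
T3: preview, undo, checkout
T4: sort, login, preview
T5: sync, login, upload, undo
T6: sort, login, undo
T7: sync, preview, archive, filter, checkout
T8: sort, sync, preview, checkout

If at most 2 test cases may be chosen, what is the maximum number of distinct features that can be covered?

Choosing T2, T7 covers {export, sync, login, preview, undo, archive, filter, checkout} — 8 features.
No choice of 2 test cases does better; here sort, upload are left uncovered.

8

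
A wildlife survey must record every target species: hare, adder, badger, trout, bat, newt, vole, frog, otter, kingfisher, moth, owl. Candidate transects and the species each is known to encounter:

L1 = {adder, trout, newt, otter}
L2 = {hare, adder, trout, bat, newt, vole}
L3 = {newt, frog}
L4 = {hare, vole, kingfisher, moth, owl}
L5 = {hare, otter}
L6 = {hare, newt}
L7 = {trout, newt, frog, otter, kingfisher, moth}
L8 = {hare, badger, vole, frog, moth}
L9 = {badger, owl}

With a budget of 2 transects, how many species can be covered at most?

Choosing L2, L7 covers {hare, adder, trout, bat, newt, vole, frog, otter, kingfisher, moth} — 10 species.
No choice of 2 transects does better; here badger, owl are left uncovered.

10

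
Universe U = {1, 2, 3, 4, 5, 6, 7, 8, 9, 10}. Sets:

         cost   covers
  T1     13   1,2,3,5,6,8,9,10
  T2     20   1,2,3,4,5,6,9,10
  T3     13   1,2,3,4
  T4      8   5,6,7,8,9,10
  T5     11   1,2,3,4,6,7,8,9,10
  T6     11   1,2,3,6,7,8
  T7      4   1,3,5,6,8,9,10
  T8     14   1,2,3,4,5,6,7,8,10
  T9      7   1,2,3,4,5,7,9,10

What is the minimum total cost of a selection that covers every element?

T7, T9 cover every element at cost 4 + 7 = 11.
Any cover uses at least 2 sets; among all covering selections none totals below 11.

11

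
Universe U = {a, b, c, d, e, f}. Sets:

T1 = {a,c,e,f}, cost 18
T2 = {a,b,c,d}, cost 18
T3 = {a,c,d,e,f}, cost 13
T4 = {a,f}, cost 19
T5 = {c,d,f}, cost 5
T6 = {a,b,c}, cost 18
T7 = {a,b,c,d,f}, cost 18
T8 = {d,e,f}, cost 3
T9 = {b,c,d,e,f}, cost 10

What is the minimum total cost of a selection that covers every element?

T2, T8 cover every element at cost 18 + 3 = 21.
Any cover uses at least 2 sets; among all covering selections none totals below 21.

21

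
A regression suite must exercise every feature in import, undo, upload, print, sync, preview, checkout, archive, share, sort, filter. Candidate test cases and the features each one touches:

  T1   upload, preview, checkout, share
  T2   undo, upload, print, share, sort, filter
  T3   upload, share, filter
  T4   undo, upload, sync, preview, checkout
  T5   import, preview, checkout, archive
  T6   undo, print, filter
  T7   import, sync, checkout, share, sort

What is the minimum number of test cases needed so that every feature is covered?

T2, T4, T5 together cover {import, undo, upload, print, sync, preview, checkout, archive, share, sort, filter} — every feature.
No 2 of the 7 test cases cover everything (all 21 pairs fall short), so 3 is minimum.

3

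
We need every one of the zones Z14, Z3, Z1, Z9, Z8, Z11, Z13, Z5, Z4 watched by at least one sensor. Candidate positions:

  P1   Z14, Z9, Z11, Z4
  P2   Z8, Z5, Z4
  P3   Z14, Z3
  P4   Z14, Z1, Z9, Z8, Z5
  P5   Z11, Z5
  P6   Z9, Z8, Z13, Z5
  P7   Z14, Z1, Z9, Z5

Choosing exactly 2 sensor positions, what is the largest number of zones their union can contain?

7

Choosing P1, P4 covers {Z14, Z1, Z9, Z8, Z11, Z5, Z4} — 7 zones.
No choice of 2 sensor positions does better; here Z3, Z13 are left uncovered.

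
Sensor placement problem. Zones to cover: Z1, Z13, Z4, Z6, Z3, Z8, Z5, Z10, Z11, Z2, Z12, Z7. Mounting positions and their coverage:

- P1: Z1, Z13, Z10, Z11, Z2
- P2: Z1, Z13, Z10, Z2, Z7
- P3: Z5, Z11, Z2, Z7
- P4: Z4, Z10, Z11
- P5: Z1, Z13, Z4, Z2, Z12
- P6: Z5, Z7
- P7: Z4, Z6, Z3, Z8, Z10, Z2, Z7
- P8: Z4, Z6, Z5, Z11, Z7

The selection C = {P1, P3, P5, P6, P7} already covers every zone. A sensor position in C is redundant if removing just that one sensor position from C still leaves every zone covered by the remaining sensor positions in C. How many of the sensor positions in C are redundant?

3

Drop P1: the rest still cover every zone — redundant.
Drop P3: the rest still cover every zone — redundant.
Drop P5: Z12 uncovered — not redundant.
Drop P6: the rest still cover every zone — redundant.
Drop P7: Z6, Z3, Z8 uncovered — not redundant.
3 redundant: P1, P3, P6.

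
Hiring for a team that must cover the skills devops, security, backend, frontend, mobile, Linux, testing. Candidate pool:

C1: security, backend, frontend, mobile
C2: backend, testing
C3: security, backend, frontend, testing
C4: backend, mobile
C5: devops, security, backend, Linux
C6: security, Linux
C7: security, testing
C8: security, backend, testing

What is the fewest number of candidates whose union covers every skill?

C1, C2, C5 together cover {devops, security, backend, frontend, mobile, Linux, testing} — every skill.
No 2 of the 8 candidates cover everything (all 28 pairs fall short), so 3 is minimum.

3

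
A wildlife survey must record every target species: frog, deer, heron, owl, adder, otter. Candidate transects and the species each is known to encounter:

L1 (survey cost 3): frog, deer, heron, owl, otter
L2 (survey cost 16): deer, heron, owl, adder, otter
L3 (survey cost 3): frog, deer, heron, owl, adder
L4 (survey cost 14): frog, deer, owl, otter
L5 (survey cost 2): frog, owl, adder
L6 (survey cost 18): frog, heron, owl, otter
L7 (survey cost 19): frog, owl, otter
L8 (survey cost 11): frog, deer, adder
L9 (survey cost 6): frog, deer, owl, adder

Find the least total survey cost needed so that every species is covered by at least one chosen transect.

5

L1, L5 cover every species at survey cost 3 + 2 = 5.
Any cover uses at least 2 transects; among all covering selections none totals below 5.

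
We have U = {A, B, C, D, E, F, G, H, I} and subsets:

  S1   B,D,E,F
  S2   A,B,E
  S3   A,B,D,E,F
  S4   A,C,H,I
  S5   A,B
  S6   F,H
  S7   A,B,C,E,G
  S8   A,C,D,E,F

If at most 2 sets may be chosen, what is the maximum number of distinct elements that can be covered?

Choosing S1, S4 covers {A, B, C, D, E, F, H, I} — 8 elements.
No choice of 2 sets does better; here G is left uncovered.

8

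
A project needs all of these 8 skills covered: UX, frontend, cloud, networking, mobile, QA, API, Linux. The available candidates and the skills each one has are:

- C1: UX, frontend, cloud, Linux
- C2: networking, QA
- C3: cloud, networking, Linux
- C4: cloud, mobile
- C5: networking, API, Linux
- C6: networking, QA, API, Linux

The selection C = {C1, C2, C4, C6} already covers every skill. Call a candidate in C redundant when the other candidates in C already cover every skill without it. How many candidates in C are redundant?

Drop C1: UX, frontend uncovered — not redundant.
Drop C2: the rest still cover every skill — redundant.
Drop C4: mobile uncovered — not redundant.
Drop C6: API uncovered — not redundant.
1 redundant: C2.

1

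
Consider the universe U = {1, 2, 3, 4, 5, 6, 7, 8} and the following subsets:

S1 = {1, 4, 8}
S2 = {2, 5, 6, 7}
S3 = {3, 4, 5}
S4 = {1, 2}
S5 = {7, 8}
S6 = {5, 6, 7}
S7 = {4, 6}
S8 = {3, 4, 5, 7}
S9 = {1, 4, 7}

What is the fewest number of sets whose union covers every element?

3

S1, S2, S3 together cover {1, 2, 3, 4, 5, 6, 7, 8} — every element.
No 2 of the 9 sets cover everything (all 36 pairs fall short), so 3 is minimum.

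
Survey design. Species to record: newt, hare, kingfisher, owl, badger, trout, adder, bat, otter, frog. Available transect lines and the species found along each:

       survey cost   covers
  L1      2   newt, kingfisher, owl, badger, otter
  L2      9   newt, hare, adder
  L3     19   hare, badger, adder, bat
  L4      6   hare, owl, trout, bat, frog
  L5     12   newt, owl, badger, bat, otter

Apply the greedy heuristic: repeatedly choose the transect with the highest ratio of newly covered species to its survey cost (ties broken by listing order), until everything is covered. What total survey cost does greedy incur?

Pick 1: L1 adds 5 new (newt, kingfisher, owl, badger, otter) at survey cost 2 (ratio 5/2).
Pick 2: L4 adds 4 new (hare, trout, bat, frog) at survey cost 6 (ratio 4/6).
Pick 3: L2 adds 1 new (adder) at survey cost 9 (ratio 1/9).
Greedy total survey cost: 2 + 6 + 9 = 17.

17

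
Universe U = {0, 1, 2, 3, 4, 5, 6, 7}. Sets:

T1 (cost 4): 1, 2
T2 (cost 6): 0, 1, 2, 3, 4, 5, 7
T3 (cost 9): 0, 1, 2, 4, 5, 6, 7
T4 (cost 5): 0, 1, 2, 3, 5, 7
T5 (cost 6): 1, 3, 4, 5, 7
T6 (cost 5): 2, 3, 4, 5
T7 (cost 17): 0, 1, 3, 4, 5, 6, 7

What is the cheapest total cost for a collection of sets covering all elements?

T3, T4 cover every element at cost 9 + 5 = 14.
Any cover uses at least 2 sets; among all covering selections none totals below 14.

14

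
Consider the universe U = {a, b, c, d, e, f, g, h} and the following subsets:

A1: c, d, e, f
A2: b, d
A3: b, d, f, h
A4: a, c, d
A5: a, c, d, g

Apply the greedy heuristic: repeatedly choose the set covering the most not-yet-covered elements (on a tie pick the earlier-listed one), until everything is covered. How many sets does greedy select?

Pick 1: A1 covers 4 new elements (c, d, e, f).
Pick 2: A3 covers 2 new elements (b, h).
Pick 3: A5 covers 2 new elements (a, g).
Greedy uses 3 sets.

3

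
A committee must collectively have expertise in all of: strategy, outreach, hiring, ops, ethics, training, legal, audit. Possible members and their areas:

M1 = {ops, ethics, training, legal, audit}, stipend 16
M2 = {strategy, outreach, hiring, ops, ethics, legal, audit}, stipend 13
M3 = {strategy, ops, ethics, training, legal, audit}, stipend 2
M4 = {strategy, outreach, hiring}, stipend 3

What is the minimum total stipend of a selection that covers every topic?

M3, M4 cover every topic at stipend 2 + 3 = 5.
Any cover uses at least 2 members; among all covering selections none totals below 5.

5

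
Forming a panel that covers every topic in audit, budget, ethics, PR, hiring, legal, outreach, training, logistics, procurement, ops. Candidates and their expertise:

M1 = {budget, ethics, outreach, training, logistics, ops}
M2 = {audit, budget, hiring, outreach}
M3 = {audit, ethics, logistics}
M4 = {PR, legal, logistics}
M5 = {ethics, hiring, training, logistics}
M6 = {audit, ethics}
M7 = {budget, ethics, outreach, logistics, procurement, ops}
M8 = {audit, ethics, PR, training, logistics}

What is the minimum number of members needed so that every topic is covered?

M1, M2, M4, M7 together cover {audit, budget, ethics, PR, hiring, legal, outreach, training, logistics, procurement, ops} — every topic.
No 3 of the 8 members cover everything (all 56 triples fall short), so 4 is minimum.

4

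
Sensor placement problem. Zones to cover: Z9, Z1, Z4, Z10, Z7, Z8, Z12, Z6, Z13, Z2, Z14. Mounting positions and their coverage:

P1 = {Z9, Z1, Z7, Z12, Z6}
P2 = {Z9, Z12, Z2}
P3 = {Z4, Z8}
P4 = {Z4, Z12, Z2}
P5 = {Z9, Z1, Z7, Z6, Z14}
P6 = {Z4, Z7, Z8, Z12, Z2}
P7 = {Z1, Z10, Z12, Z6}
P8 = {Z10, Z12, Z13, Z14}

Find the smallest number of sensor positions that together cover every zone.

3

P1, P6, P8 together cover {Z9, Z1, Z4, Z10, Z7, Z8, Z12, Z6, Z13, Z2, Z14} — every zone.
No 2 of the 8 sensor positions cover everything (all 28 pairs fall short), so 3 is minimum.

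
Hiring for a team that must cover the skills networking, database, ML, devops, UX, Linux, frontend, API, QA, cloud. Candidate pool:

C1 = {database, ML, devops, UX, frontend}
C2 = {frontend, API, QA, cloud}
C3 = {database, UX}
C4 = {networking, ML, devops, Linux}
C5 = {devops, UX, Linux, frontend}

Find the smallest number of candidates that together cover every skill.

C1, C2, C4 together cover {networking, database, ML, devops, UX, Linux, frontend, API, QA, cloud} — every skill.
No 2 of the 5 candidates cover everything (all 10 pairs fall short), so 3 is minimum.

3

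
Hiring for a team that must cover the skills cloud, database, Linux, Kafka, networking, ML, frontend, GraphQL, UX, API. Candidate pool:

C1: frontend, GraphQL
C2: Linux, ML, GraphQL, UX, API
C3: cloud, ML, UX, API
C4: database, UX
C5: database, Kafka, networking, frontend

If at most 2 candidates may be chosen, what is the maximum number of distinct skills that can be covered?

Choosing C2, C5 covers {database, Linux, Kafka, networking, ML, frontend, GraphQL, UX, API} — 9 skills.
No choice of 2 candidates does better; here cloud is left uncovered.

9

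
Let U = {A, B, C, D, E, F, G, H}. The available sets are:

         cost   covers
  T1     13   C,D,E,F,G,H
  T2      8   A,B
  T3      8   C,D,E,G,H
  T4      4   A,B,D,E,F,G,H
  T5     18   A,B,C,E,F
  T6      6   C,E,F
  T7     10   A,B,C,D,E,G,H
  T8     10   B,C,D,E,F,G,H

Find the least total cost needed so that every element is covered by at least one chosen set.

T4, T6 cover every element at cost 4 + 6 = 10.
Any cover uses at least 2 sets; among all covering selections none totals below 10.

10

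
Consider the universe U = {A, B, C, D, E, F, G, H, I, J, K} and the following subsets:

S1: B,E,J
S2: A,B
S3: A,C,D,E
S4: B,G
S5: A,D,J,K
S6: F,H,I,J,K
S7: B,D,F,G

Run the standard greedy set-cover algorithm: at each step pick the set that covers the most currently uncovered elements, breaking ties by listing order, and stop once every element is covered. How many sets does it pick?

3

Pick 1: S6 covers 5 new elements (F, H, I, J, K).
Pick 2: S3 covers 4 new elements (A, C, D, E).
Pick 3: S4 covers 2 new elements (B, G).
Greedy uses 3 sets.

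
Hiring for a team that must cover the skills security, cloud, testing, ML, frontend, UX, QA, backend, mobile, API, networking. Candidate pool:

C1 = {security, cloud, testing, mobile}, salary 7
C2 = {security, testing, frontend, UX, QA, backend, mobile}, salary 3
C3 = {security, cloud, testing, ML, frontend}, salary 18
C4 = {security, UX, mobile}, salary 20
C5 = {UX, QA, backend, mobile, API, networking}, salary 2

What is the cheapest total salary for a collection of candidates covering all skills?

20

C3, C5 cover every skill at salary 18 + 2 = 20.
Any cover uses at least 2 candidates; among all covering selections none totals below 20.
Greedy by coverage-per-salary would pick C5, C2, C1, C3 for 30 — worse than the optimum 20.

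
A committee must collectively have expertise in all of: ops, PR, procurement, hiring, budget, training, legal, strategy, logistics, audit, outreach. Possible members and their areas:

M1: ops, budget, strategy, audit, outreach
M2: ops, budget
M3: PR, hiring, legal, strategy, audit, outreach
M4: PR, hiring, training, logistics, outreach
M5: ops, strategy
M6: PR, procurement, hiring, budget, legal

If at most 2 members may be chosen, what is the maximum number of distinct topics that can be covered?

9

Choosing M1, M4 covers {ops, PR, hiring, budget, training, strategy, logistics, audit, outreach} — 9 topics.
No choice of 2 members does better; here procurement, legal are left uncovered.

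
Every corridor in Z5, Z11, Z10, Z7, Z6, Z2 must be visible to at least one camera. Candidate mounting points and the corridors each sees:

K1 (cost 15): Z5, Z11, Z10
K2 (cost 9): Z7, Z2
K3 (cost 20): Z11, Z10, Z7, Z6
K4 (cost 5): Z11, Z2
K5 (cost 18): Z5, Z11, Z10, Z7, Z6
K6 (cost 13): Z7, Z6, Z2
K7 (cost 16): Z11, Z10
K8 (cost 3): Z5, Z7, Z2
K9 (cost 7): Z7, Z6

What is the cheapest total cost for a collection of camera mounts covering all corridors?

21

K5, K8 cover every corridor at cost 18 + 3 = 21.
Any cover uses at least 2 camera mounts; among all covering selections none totals below 21.
Greedy by coverage-per-cost would pick K8, K4, K9, K1 for 30 — worse than the optimum 21.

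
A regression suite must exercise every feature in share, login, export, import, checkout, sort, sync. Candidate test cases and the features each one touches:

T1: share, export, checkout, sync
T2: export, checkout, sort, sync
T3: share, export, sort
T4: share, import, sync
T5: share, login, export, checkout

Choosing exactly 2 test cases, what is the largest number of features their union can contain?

6

Choosing T2, T4 covers {share, export, import, checkout, sort, sync} — 6 features.
No choice of 2 test cases does better; here login is left uncovered.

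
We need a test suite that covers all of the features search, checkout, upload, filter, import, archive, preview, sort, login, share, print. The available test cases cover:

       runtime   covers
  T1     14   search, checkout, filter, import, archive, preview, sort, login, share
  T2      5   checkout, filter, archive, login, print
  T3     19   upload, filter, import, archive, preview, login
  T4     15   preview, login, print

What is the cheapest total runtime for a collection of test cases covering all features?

38

T1, T2, T3 cover every feature at runtime 14 + 5 + 19 = 38.
Any cover uses at least 3 test cases; among all covering selections none totals below 38.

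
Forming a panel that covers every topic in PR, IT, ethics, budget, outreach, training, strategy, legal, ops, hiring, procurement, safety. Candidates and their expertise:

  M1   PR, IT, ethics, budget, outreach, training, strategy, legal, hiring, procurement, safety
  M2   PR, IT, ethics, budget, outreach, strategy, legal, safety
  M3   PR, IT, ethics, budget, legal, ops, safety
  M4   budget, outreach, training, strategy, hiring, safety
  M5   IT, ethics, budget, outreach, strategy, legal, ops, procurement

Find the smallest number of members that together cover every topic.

M1, M3 together cover {PR, IT, ethics, budget, outreach, training, strategy, legal, ops, hiring, procurement, safety} — every topic.
No single member contains all 12 topics, so 2 is optimal.

2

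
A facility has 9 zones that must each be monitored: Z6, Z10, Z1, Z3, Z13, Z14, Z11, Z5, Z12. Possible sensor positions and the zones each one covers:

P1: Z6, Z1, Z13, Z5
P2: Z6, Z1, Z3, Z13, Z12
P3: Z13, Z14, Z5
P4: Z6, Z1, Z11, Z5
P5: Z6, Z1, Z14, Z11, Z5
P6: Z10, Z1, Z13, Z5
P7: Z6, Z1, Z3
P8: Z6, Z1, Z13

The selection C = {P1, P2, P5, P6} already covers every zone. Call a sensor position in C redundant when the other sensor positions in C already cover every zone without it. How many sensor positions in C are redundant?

1

Drop P1: the rest still cover every zone — redundant.
Drop P2: Z3, Z12 uncovered — not redundant.
Drop P5: Z14, Z11 uncovered — not redundant.
Drop P6: Z10 uncovered — not redundant.
1 redundant: P1.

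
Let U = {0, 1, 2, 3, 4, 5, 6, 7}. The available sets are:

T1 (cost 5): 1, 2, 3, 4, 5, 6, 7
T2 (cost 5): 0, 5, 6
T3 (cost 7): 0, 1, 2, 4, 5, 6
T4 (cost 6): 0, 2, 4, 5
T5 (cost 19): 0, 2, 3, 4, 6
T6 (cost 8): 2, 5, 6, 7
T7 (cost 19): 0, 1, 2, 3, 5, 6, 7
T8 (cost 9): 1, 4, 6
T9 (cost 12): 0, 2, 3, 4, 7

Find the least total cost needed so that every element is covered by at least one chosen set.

T1, T2 cover every element at cost 5 + 5 = 10.
Any cover uses at least 2 sets; among all covering selections none totals below 10.

10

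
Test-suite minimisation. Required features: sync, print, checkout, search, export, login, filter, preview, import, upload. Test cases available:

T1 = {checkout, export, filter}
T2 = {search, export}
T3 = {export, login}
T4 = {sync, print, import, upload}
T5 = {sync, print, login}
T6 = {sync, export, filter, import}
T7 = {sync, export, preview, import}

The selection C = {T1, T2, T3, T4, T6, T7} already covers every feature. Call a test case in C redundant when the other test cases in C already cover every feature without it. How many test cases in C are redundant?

1

Drop T1: checkout uncovered — not redundant.
Drop T2: search uncovered — not redundant.
Drop T3: login uncovered — not redundant.
Drop T4: print, upload uncovered — not redundant.
Drop T6: the rest still cover every feature — redundant.
Drop T7: preview uncovered — not redundant.
1 redundant: T6.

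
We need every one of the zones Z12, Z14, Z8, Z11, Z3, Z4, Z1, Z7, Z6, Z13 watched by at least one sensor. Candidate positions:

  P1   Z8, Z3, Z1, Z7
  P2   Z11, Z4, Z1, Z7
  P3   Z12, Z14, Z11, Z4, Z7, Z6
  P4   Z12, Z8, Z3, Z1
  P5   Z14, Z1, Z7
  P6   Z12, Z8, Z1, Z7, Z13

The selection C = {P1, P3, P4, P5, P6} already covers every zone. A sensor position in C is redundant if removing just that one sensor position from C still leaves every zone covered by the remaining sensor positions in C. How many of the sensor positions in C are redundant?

Drop P1: the rest still cover every zone — redundant.
Drop P3: Z11, Z4, Z6 uncovered — not redundant.
Drop P4: the rest still cover every zone — redundant.
Drop P5: the rest still cover every zone — redundant.
Drop P6: Z13 uncovered — not redundant.
3 redundant: P1, P4, P5.

3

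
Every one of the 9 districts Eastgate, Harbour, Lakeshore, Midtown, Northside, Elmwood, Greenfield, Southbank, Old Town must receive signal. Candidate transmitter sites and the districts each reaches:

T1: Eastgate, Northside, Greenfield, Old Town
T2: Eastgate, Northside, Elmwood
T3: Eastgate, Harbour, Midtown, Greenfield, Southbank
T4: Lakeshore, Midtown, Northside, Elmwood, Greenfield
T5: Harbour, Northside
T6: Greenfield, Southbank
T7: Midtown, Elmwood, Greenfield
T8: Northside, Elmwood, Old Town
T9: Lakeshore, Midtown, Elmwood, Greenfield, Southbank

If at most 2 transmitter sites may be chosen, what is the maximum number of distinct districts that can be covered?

8

Choosing T1, T9 covers {Eastgate, Lakeshore, Midtown, Northside, Elmwood, Greenfield, Southbank, Old Town} — 8 districts.
No choice of 2 transmitter sites does better; here Harbour is left uncovered.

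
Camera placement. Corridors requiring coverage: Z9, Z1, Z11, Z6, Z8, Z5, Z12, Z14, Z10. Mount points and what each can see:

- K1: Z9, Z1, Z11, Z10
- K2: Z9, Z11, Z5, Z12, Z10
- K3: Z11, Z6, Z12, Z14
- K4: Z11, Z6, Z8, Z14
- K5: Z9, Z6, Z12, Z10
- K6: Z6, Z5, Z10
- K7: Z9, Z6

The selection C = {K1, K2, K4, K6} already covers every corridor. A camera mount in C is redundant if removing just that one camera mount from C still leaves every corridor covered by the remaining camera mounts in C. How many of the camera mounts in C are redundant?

Drop K1: Z1 uncovered — not redundant.
Drop K2: Z12 uncovered — not redundant.
Drop K4: Z8, Z14 uncovered — not redundant.
Drop K6: the rest still cover every corridor — redundant.
1 redundant: K6.

1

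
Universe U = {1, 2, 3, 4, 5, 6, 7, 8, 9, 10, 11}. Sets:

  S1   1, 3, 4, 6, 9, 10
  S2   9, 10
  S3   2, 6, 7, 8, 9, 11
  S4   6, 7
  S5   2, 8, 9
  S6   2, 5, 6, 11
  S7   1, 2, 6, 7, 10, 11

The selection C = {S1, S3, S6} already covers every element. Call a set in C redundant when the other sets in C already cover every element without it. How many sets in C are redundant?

0

Drop S1: 1, 3, 4, 10 uncovered — not redundant.
Drop S3: 7, 8 uncovered — not redundant.
Drop S6: 5 uncovered — not redundant.
None of the sets in C is redundant.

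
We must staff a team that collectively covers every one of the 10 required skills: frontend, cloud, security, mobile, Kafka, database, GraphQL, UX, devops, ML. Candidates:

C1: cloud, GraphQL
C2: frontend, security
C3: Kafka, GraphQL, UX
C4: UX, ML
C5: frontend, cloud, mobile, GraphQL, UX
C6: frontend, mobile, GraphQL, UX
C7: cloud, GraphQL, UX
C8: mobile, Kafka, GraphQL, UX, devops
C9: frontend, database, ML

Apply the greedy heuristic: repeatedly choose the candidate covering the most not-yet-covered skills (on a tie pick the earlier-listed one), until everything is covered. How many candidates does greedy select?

Pick 1: C5 covers 5 new skills (frontend, cloud, mobile, GraphQL, UX).
Pick 2: C8 covers 2 new skills (Kafka, devops).
Pick 3: C9 covers 2 new skills (database, ML).
Pick 4: C2 covers 1 new skills (security).
Greedy uses 4 candidates.

4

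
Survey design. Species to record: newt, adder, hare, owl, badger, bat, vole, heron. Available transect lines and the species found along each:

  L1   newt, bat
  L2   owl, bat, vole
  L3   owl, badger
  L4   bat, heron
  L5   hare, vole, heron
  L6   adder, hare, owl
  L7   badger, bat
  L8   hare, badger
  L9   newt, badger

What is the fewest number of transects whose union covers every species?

4

L1, L3, L5, L6 together cover {newt, adder, hare, owl, badger, bat, vole, heron} — every species.
No 3 of the 9 transects cover everything (all 84 triples fall short), so 4 is minimum.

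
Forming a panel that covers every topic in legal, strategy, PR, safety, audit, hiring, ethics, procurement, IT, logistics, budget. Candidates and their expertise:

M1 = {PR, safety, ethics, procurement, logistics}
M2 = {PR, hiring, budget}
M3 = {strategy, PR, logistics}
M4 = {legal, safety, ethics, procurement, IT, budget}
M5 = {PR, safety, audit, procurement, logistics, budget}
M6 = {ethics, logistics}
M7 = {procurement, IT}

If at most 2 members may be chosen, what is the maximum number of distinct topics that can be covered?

9

Choosing M3, M4 covers {legal, strategy, PR, safety, ethics, procurement, IT, logistics, budget} — 9 topics.
No choice of 2 members does better; here audit, hiring are left uncovered.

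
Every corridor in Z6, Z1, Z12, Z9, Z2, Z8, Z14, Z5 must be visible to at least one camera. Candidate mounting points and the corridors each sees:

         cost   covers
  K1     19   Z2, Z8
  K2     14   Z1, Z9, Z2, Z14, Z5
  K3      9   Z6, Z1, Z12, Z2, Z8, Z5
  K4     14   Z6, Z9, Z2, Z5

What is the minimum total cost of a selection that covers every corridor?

K2, K3 cover every corridor at cost 14 + 9 = 23.
Any cover uses at least 2 camera mounts; among all covering selections none totals below 23.

23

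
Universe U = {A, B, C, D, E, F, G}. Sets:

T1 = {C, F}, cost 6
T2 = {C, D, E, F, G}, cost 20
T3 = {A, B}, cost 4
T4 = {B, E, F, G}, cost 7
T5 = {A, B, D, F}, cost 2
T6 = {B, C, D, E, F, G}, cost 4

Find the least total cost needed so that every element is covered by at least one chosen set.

6

T5, T6 cover every element at cost 2 + 4 = 6.
Any cover uses at least 2 sets; among all covering selections none totals below 6.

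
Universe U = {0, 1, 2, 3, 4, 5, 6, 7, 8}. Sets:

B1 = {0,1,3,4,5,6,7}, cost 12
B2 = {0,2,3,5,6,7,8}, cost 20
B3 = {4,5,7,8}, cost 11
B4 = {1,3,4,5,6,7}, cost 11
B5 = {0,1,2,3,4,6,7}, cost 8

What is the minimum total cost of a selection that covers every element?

B3, B5 cover every element at cost 11 + 8 = 19.
Any cover uses at least 2 sets; among all covering selections none totals below 19.

19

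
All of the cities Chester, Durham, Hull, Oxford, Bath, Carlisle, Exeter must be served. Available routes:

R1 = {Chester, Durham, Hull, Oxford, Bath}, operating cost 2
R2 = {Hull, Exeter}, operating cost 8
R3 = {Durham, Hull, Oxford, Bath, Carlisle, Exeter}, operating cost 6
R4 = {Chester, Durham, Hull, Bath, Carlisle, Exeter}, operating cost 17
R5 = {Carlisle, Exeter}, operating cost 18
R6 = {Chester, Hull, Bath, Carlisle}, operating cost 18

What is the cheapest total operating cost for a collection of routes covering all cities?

8

R1, R3 cover every city at operating cost 2 + 6 = 8.
Any cover uses at least 2 routes; among all covering selections none totals below 8.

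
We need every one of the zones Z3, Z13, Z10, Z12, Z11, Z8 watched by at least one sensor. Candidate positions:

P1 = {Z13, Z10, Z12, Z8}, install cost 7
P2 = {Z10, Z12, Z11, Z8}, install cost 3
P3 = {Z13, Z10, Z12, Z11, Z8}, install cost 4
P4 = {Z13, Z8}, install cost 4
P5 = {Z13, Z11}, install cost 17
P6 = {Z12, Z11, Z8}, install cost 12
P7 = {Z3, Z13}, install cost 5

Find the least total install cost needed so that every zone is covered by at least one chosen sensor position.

8

P2, P7 cover every zone at install cost 3 + 5 = 8.
Any cover uses at least 2 sensor positions; among all covering selections none totals below 8.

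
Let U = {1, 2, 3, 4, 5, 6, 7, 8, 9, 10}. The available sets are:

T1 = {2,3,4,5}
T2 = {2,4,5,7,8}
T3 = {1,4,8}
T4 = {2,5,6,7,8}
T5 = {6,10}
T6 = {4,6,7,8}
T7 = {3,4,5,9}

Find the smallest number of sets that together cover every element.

4

T2, T3, T5, T7 together cover {1, 2, 3, 4, 5, 6, 7, 8, 9, 10} — every element.
No 3 of the 7 sets cover everything (all 35 triples fall short), so 4 is minimum.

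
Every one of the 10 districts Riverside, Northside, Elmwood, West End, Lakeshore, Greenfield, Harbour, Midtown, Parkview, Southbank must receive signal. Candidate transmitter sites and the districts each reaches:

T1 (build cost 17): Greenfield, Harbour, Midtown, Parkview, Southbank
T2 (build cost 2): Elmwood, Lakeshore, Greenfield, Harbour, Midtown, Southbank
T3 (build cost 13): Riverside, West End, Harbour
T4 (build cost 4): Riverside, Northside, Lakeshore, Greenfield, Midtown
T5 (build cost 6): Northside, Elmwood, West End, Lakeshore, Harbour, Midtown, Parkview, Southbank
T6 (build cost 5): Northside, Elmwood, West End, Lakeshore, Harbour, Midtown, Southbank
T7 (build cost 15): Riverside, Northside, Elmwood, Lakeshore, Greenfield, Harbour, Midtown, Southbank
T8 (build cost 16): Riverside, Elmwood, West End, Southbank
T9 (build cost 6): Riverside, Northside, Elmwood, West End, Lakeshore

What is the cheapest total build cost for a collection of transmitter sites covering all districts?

T4, T5 cover every district at build cost 4 + 6 = 10.
Any cover uses at least 2 transmitter sites; among all covering selections none totals below 10.
Greedy by coverage-per-build cost would pick T2, T4, T5 for 12 — worse than the optimum 10.

10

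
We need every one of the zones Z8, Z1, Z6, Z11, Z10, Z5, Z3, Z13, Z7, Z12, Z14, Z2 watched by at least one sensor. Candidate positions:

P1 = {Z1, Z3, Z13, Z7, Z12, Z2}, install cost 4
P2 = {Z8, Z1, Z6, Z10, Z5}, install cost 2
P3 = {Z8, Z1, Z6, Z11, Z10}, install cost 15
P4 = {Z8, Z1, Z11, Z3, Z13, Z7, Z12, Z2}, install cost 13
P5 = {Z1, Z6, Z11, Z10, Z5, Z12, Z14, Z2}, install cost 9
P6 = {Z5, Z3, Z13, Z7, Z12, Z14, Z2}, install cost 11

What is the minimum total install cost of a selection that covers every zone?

15

P1, P2, P5 cover every zone at install cost 4 + 2 + 9 = 15.
Any cover uses at least 2 sensor positions; among all covering selections none totals below 15.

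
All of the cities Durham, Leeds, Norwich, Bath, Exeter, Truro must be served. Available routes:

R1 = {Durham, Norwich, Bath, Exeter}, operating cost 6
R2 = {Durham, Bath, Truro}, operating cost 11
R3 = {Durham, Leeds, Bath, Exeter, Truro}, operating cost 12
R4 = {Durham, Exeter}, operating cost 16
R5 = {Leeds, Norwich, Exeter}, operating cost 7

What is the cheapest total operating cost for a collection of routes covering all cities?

R1, R3 cover every city at operating cost 6 + 12 = 18.
Any cover uses at least 2 routes; among all covering selections none totals below 18.

18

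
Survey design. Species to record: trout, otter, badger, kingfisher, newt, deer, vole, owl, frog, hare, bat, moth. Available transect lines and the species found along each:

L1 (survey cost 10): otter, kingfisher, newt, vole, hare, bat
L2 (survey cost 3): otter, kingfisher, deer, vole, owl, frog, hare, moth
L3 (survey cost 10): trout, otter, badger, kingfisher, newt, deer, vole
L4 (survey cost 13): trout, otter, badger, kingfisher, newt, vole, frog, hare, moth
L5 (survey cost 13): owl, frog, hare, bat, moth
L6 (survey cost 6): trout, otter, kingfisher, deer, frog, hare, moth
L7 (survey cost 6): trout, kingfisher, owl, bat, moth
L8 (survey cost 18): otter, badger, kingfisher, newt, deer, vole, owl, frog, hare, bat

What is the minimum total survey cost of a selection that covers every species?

19

L2, L3, L7 cover every species at survey cost 3 + 10 + 6 = 19.
Any cover uses at least 2 transects; among all covering selections none totals below 19.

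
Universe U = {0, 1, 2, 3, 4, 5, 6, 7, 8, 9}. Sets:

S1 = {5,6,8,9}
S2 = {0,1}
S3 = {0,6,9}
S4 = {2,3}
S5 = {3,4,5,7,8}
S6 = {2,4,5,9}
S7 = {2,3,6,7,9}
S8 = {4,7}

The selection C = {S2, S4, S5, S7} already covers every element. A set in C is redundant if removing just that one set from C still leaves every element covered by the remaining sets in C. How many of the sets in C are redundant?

1

Drop S2: 0, 1 uncovered — not redundant.
Drop S4: the rest still cover every element — redundant.
Drop S5: 4, 5, 8 uncovered — not redundant.
Drop S7: 6, 9 uncovered — not redundant.
1 redundant: S4.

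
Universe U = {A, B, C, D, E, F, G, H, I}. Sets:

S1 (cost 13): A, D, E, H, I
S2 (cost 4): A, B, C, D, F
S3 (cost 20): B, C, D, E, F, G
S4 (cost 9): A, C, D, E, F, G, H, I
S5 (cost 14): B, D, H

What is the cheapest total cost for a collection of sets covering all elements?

S2, S4 cover every element at cost 4 + 9 = 13.
Any cover uses at least 2 sets; among all covering selections none totals below 13.

13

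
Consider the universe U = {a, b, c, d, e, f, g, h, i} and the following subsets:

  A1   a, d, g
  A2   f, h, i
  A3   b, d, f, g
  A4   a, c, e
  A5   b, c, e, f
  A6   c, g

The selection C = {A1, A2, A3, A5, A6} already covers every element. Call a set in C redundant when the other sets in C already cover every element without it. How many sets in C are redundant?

2

Drop A1: a uncovered — not redundant.
Drop A2: h, i uncovered — not redundant.
Drop A3: the rest still cover every element — redundant.
Drop A5: e uncovered — not redundant.
Drop A6: the rest still cover every element — redundant.
2 redundant: A3, A6.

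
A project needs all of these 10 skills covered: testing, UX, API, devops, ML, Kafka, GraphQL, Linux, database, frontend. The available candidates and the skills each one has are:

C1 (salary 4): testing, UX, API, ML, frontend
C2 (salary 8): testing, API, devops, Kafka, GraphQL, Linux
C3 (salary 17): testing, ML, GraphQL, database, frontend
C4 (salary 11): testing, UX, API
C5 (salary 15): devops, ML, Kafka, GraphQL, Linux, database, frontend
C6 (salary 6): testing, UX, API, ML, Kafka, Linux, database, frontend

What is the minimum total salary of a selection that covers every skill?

C2, C6 cover every skill at salary 8 + 6 = 14.
Any cover uses at least 2 candidates; among all covering selections none totals below 14.

14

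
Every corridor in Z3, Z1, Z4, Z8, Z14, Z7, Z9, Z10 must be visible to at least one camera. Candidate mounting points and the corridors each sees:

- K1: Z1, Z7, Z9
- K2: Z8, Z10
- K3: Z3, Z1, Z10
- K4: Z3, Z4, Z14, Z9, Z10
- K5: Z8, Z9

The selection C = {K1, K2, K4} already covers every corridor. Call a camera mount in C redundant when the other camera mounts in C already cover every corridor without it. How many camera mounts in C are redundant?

Drop K1: Z1, Z7 uncovered — not redundant.
Drop K2: Z8 uncovered — not redundant.
Drop K4: Z3, Z4, Z14 uncovered — not redundant.
None of the camera mounts in C is redundant.

0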